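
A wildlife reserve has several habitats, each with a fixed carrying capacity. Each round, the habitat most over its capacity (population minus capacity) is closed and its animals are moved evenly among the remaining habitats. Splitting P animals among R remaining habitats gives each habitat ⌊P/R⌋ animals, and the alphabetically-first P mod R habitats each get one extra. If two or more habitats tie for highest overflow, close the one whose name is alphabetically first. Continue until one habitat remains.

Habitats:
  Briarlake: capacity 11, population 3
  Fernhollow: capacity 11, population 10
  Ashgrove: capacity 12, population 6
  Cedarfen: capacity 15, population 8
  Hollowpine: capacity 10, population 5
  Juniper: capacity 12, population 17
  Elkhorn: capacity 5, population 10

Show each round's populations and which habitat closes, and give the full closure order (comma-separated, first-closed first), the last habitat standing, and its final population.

Round 1: Ashgrove=6 Briarlake=3 Cedarfen=8 Elkhorn=10 Fernhollow=10 Hollowpine=5 Juniper=17 → close Elkhorn (overflow 5)
  10÷6 = 1 each, +1 to first 4
Round 2: Ashgrove=8 Briarlake=5 Cedarfen=10 Fernhollow=12 Hollowpine=6 Juniper=18 → close Juniper (overflow 6)
  18÷5 = 3 each, +1 to first 3
Round 3: Ashgrove=12 Briarlake=9 Cedarfen=14 Fernhollow=15 Hollowpine=9 → close Fernhollow (overflow 4)
  15÷4 = 3 each, +1 to first 3
Round 4: Ashgrove=16 Briarlake=13 Cedarfen=18 Hollowpine=12 → close Ashgrove (overflow 4)
  16÷3 = 5 each, +1 to first 1
Round 5: Briarlake=19 Cedarfen=23 Hollowpine=17 → close Briarlake (overflow 8)
  19÷2 = 9 each, +1 to first 1
Round 6: Cedarfen=33 Hollowpine=26 → close Cedarfen (overflow 18)
  33÷1 = 33 each, +1 to first 0

Closure order: Elkhorn, Juniper, Fernhollow, Ashgrove, Briarlake, Cedarfen
Last habitat: Hollowpine with 59 animals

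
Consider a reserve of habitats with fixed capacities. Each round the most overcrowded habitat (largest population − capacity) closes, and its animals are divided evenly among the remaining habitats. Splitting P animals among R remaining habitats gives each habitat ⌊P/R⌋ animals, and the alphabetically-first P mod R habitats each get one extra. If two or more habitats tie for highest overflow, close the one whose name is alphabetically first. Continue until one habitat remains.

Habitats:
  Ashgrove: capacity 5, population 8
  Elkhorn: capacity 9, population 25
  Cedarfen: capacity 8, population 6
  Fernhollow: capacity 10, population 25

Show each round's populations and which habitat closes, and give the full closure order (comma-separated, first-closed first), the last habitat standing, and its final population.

Round 1: Ashgrove=8 Cedarfen=6 Elkhorn=25 Fernhollow=25 → close Elkhorn (overflow 16)
  25÷3 = 8 each, +1 to first 1
Round 2: Ashgrove=17 Cedarfen=14 Fernhollow=33 → close Fernhollow (overflow 23)
  33÷2 = 16 each, +1 to first 1
Round 3: Ashgrove=34 Cedarfen=30 → close Ashgrove (overflow 29)
  34÷1 = 34 each, +1 to first 0

Closure order: Elkhorn, Fernhollow, Ashgrove
Last habitat: Cedarfen with 64 animals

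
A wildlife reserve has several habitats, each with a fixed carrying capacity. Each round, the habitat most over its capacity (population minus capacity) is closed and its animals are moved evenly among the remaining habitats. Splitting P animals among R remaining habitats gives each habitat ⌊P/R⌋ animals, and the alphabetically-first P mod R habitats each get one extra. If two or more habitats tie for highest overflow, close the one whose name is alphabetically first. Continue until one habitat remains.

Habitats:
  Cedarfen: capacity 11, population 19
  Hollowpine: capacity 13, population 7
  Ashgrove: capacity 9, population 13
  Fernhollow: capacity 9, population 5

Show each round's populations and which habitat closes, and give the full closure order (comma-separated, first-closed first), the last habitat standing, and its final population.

Round 1: Ashgrove=13 Cedarfen=19 Fernhollow=5 Hollowpine=7 → close Cedarfen (overflow 8)
  19÷3 = 6 each, +1 to first 1
Round 2: Ashgrove=20 Fernhollow=11 Hollowpine=13 → close Ashgrove (overflow 11)
  20÷2 = 10 each, +1 to first 0
Round 3: Fernhollow=21 Hollowpine=23 → close Fernhollow (overflow 12)
  21÷1 = 21 each, +1 to first 0

Closure order: Cedarfen, Ashgrove, Fernhollow
Last habitat: Hollowpine with 44 animals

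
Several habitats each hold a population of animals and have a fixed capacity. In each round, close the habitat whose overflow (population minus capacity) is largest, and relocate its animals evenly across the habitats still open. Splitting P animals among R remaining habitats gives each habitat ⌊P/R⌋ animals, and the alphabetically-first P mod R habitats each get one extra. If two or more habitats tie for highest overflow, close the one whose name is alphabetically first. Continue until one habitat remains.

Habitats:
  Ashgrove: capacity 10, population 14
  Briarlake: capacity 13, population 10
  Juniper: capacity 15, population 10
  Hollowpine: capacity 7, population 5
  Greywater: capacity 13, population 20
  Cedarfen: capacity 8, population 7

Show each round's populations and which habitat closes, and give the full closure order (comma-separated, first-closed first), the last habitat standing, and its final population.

Round 1: Ashgrove=14 Briarlake=10 Cedarfen=7 Greywater=20 Hollowpine=5 Juniper=10 → close Greywater (overflow 7)
  20÷5 = 4 each, +1 to first 0
Round 2: Ashgrove=18 Briarlake=14 Cedarfen=11 Hollowpine=9 Juniper=14 → close Ashgrove (overflow 8)
  18÷4 = 4 each, +1 to first 2
Round 3: Briarlake=19 Cedarfen=16 Hollowpine=13 Juniper=18 → close Cedarfen (overflow 8)
  16÷3 = 5 each, +1 to first 1
Round 4: Briarlake=25 Hollowpine=18 Juniper=23 → close Briarlake (overflow 12)
  25÷2 = 12 each, +1 to first 1
Round 5: Hollowpine=31 Juniper=35 → close Hollowpine (overflow 24)
  31÷1 = 31 each, +1 to first 0

Closure order: Greywater, Ashgrove, Cedarfen, Briarlake, Hollowpine
Last habitat: Juniper with 66 animals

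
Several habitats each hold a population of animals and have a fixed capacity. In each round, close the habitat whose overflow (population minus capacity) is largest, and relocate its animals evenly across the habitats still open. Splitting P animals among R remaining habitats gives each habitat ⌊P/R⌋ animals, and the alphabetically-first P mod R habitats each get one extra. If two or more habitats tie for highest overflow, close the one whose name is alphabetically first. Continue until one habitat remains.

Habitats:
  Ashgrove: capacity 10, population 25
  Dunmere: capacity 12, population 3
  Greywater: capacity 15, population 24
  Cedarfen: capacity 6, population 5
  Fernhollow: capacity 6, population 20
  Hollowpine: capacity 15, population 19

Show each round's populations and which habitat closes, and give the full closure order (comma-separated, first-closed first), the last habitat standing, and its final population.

Closure order: Ashgrove, Fernhollow, Greywater, Hollowpine, Cedarfen
Last habitat: Dunmere with 96 animals

Round 1: Ashgrove=25 Cedarfen=5 Dunmere=3 Fernhollow=20 Greywater=24 Hollowpine=19 → close Ashgrove (overflow 15)
  25÷5 = 5 each, +1 to first 0
Round 2: Cedarfen=10 Dunmere=8 Fernhollow=25 Greywater=29 Hollowpine=24 → close Fernhollow (overflow 19)
  25÷4 = 6 each, +1 to first 1
Round 3: Cedarfen=17 Dunmere=14 Greywater=35 Hollowpine=30 → close Greywater (overflow 20)
  35÷3 = 11 each, +1 to first 2
Round 4: Cedarfen=29 Dunmere=26 Hollowpine=41 → close Hollowpine (overflow 26)
  41÷2 = 20 each, +1 to first 1
Round 5: Cedarfen=50 Dunmere=46 → close Cedarfen (overflow 44)
  50÷1 = 50 each, +1 to first 0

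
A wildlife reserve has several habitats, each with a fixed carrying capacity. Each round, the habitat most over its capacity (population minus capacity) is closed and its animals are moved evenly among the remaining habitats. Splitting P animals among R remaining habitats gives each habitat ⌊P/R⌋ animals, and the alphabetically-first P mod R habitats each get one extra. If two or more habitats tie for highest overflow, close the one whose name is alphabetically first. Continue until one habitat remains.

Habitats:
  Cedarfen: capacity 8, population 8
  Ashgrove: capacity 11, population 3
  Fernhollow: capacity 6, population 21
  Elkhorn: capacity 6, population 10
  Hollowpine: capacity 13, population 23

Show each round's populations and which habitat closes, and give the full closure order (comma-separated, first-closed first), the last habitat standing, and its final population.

Closure order: Fernhollow, Hollowpine, Elkhorn, Cedarfen
Last habitat: Ashgrove with 65 animals

Round 1: Ashgrove=3 Cedarfen=8 Elkhorn=10 Fernhollow=21 Hollowpine=23 → close Fernhollow (overflow 15)
  21÷4 = 5 each, +1 to first 1
Round 2: Ashgrove=9 Cedarfen=13 Elkhorn=15 Hollowpine=28 → close Hollowpine (overflow 15)
  28÷3 = 9 each, +1 to first 1
Round 3: Ashgrove=19 Cedarfen=22 Elkhorn=24 → close Elkhorn (overflow 18)
  24÷2 = 12 each, +1 to first 0
Round 4: Ashgrove=31 Cedarfen=34 → close Cedarfen (overflow 26)
  34÷1 = 34 each, +1 to first 0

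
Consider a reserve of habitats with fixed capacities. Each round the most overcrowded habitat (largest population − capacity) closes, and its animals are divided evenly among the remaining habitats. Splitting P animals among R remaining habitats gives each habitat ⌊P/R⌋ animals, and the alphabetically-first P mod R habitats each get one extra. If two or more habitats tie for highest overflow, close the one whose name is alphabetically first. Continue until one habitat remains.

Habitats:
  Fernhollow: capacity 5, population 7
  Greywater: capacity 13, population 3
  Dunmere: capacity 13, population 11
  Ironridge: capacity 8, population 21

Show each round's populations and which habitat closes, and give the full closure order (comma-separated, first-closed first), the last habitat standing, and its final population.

Closure order: Ironridge, Fernhollow, Dunmere
Last habitat: Greywater with 42 animals

Round 1: Dunmere=11 Fernhollow=7 Greywater=3 Ironridge=21 → close Ironridge (overflow 13)
  21÷3 = 7 each, +1 to first 0
Round 2: Dunmere=18 Fernhollow=14 Greywater=10 → close Fernhollow (overflow 9)
  14÷2 = 7 each, +1 to first 0
Round 3: Dunmere=25 Greywater=17 → close Dunmere (overflow 12)
  25÷1 = 25 each, +1 to first 0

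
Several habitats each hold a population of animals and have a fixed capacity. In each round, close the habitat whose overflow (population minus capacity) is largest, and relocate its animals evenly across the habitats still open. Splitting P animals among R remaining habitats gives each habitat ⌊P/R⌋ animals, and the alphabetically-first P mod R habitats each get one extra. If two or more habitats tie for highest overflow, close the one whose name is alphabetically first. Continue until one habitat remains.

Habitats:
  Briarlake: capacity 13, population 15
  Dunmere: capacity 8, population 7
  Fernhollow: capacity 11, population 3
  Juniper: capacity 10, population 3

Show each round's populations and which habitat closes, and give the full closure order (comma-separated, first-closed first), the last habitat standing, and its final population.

Round 1: Briarlake=15 Dunmere=7 Fernhollow=3 Juniper=3 → close Briarlake (overflow 2)
  15÷3 = 5 each, +1 to first 0
Round 2: Dunmere=12 Fernhollow=8 Juniper=8 → close Dunmere (overflow 4)
  12÷2 = 6 each, +1 to first 0
Round 3: Fernhollow=14 Juniper=14 → close Juniper (overflow 4)
  14÷1 = 14 each, +1 to first 0

Closure order: Briarlake, Dunmere, Juniper
Last habitat: Fernhollow with 28 animals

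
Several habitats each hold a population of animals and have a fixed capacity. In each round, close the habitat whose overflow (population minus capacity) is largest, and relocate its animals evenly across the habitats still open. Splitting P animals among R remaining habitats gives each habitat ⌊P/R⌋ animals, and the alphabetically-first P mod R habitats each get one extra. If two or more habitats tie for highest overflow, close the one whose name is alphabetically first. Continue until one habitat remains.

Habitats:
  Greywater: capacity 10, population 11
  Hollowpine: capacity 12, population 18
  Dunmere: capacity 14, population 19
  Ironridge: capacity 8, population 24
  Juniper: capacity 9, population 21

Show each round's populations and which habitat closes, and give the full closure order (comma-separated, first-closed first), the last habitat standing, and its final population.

Round 1: Dunmere=19 Greywater=11 Hollowpine=18 Ironridge=24 Juniper=21 → close Ironridge (overflow 16)
  24÷4 = 6 each, +1 to first 0
Round 2: Dunmere=25 Greywater=17 Hollowpine=24 Juniper=27 → close Juniper (overflow 18)
  27÷3 = 9 each, +1 to first 0
Round 3: Dunmere=34 Greywater=26 Hollowpine=33 → close Hollowpine (overflow 21)
  33÷2 = 16 each, +1 to first 1
Round 4: Dunmere=51 Greywater=42 → close Dunmere (overflow 37)
  51÷1 = 51 each, +1 to first 0

Closure order: Ironridge, Juniper, Hollowpine, Dunmere
Last habitat: Greywater with 93 animals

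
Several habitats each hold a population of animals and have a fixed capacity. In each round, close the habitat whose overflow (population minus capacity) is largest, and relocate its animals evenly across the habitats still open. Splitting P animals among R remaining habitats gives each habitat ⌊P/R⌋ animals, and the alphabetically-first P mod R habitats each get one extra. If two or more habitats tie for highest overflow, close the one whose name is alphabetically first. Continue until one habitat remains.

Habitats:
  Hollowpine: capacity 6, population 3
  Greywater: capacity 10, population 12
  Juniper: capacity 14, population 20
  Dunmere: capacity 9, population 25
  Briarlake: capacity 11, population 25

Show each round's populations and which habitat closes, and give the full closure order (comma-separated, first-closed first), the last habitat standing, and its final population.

Closure order: Dunmere, Briarlake, Juniper, Greywater
Last habitat: Hollowpine with 85 animals

Round 1: Briarlake=25 Dunmere=25 Greywater=12 Hollowpine=3 Juniper=20 → close Dunmere (overflow 16)
  25÷4 = 6 each, +1 to first 1
Round 2: Briarlake=32 Greywater=18 Hollowpine=9 Juniper=26 → close Briarlake (overflow 21)
  32÷3 = 10 each, +1 to first 2
Round 3: Greywater=29 Hollowpine=20 Juniper=36 → close Juniper (overflow 22)
  36÷2 = 18 each, +1 to first 0
Round 4: Greywater=47 Hollowpine=38 → close Greywater (overflow 37)
  47÷1 = 47 each, +1 to first 0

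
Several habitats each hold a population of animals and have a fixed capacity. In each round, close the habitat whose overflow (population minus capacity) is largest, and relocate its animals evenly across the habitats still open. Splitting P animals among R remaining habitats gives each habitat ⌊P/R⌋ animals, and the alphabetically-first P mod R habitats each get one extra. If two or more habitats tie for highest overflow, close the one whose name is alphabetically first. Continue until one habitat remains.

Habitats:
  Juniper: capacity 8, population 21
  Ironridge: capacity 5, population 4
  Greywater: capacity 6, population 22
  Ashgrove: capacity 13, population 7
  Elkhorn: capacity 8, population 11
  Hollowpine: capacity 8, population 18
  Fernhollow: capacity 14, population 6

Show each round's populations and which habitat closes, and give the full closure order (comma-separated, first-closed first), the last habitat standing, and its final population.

Round 1: Ashgrove=7 Elkhorn=11 Fernhollow=6 Greywater=22 Hollowpine=18 Ironridge=4 Juniper=21 → close Greywater (overflow 16)
  22÷6 = 3 each, +1 to first 4
Round 2: Ashgrove=11 Elkhorn=15 Fernhollow=10 Hollowpine=22 Ironridge=7 Juniper=24 → close Juniper (overflow 16)
  24÷5 = 4 each, +1 to first 4
Round 3: Ashgrove=16 Elkhorn=20 Fernhollow=15 Hollowpine=27 Ironridge=11 → close Hollowpine (overflow 19)
  27÷4 = 6 each, +1 to first 3
Round 4: Ashgrove=23 Elkhorn=27 Fernhollow=22 Ironridge=17 → close Elkhorn (overflow 19)
  27÷3 = 9 each, +1 to first 0
Round 5: Ashgrove=32 Fernhollow=31 Ironridge=26 → close Ironridge (overflow 21)
  26÷2 = 13 each, +1 to first 0
Round 6: Ashgrove=45 Fernhollow=44 → close Ashgrove (overflow 32)
  45÷1 = 45 each, +1 to first 0

Closure order: Greywater, Juniper, Hollowpine, Elkhorn, Ironridge, Ashgrove
Last habitat: Fernhollow with 89 animals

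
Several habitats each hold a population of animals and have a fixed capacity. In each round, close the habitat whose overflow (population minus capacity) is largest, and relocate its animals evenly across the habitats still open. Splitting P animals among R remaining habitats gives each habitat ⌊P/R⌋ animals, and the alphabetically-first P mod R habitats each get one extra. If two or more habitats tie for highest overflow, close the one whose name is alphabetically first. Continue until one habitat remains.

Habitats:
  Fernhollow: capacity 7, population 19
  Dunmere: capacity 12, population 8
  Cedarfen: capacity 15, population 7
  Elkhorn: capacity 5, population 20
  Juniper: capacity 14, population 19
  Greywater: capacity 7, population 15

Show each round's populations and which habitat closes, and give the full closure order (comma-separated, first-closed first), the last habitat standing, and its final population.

Round 1: Cedarfen=7 Dunmere=8 Elkhorn=20 Fernhollow=19 Greywater=15 Juniper=19 → close Elkhorn (overflow 15)
  20÷5 = 4 each, +1 to first 0
Round 2: Cedarfen=11 Dunmere=12 Fernhollow=23 Greywater=19 Juniper=23 → close Fernhollow (overflow 16)
  23÷4 = 5 each, +1 to first 3
Round 3: Cedarfen=17 Dunmere=18 Greywater=25 Juniper=28 → close Greywater (overflow 18)
  25÷3 = 8 each, +1 to first 1
Round 4: Cedarfen=26 Dunmere=26 Juniper=36 → close Juniper (overflow 22)
  36÷2 = 18 each, +1 to first 0
Round 5: Cedarfen=44 Dunmere=44 → close Dunmere (overflow 32)
  44÷1 = 44 each, +1 to first 0

Closure order: Elkhorn, Fernhollow, Greywater, Juniper, Dunmere
Last habitat: Cedarfen with 88 animals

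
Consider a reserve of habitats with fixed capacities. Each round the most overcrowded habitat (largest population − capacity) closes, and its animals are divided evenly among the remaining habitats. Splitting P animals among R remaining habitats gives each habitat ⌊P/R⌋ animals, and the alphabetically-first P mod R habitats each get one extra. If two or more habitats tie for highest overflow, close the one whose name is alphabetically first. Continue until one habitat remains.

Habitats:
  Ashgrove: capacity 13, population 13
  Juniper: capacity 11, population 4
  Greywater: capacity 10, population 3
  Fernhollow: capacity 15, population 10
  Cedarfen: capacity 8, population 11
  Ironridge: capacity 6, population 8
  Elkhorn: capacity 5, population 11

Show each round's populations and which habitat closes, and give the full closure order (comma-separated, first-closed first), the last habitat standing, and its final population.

Closure order: Elkhorn, Cedarfen, Ironridge, Ashgrove, Fernhollow, Greywater
Last habitat: Juniper with 60 animals

Round 1: Ashgrove=13 Cedarfen=11 Elkhorn=11 Fernhollow=10 Greywater=3 Ironridge=8 Juniper=4 → close Elkhorn (overflow 6)
  11÷6 = 1 each, +1 to first 5
Round 2: Ashgrove=15 Cedarfen=13 Fernhollow=12 Greywater=5 Ironridge=10 Juniper=5 → close Cedarfen (overflow 5)
  13÷5 = 2 each, +1 to first 3
Round 3: Ashgrove=18 Fernhollow=15 Greywater=8 Ironridge=12 Juniper=7 → close Ironridge (overflow 6)
  12÷4 = 3 each, +1 to first 0
Round 4: Ashgrove=21 Fernhollow=18 Greywater=11 Juniper=10 → close Ashgrove (overflow 8)
  21÷3 = 7 each, +1 to first 0
Round 5: Fernhollow=25 Greywater=18 Juniper=17 → close Fernhollow (overflow 10)
  25÷2 = 12 each, +1 to first 1
Round 6: Greywater=31 Juniper=29 → close Greywater (overflow 21)
  31÷1 = 31 each, +1 to first 0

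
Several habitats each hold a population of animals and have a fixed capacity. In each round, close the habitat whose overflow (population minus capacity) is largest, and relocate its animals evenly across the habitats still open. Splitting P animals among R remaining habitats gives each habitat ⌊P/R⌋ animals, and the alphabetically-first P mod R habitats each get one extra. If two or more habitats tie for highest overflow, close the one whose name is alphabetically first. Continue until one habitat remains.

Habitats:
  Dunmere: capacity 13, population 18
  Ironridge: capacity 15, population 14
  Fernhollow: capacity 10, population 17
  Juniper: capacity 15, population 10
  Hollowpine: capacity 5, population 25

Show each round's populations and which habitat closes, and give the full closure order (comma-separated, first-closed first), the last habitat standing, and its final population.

Closure order: Hollowpine, Fernhollow, Dunmere, Ironridge
Last habitat: Juniper with 84 animals

Round 1: Dunmere=18 Fernhollow=17 Hollowpine=25 Ironridge=14 Juniper=10 → close Hollowpine (overflow 20)
  25÷4 = 6 each, +1 to first 1
Round 2: Dunmere=25 Fernhollow=23 Ironridge=20 Juniper=16 → close Fernhollow (overflow 13)
  23÷3 = 7 each, +1 to first 2
Round 3: Dunmere=33 Ironridge=28 Juniper=23 → close Dunmere (overflow 20)
  33÷2 = 16 each, +1 to first 1
Round 4: Ironridge=45 Juniper=39 → close Ironridge (overflow 30)
  45÷1 = 45 each, +1 to first 0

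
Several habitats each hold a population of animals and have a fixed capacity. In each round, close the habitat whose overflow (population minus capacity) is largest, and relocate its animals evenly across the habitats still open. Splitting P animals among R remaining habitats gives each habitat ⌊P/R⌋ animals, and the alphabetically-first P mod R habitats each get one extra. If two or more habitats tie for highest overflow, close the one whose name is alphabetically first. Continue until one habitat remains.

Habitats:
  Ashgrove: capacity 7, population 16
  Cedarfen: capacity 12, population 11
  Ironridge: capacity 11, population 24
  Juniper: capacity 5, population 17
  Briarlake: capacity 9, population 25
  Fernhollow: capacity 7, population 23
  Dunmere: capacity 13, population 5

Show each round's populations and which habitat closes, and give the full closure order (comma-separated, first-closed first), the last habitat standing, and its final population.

Round 1: Ashgrove=16 Briarlake=25 Cedarfen=11 Dunmere=5 Fernhollow=23 Ironridge=24 Juniper=17 → close Briarlake (overflow 16)
  25÷6 = 4 each, +1 to first 1
Round 2: Ashgrove=21 Cedarfen=15 Dunmere=9 Fernhollow=27 Ironridge=28 Juniper=21 → close Fernhollow (overflow 20)
  27÷5 = 5 each, +1 to first 2
Round 3: Ashgrove=27 Cedarfen=21 Dunmere=14 Ironridge=33 Juniper=26 → close Ironridge (overflow 22)
  33÷4 = 8 each, +1 to first 1
Round 4: Ashgrove=36 Cedarfen=29 Dunmere=22 Juniper=34 → close Ashgrove (overflow 29)
  36÷3 = 12 each, +1 to first 0
Round 5: Cedarfen=41 Dunmere=34 Juniper=46 → close Juniper (overflow 41)
  46÷2 = 23 each, +1 to first 0
Round 6: Cedarfen=64 Dunmere=57 → close Cedarfen (overflow 52)
  64÷1 = 64 each, +1 to first 0

Closure order: Briarlake, Fernhollow, Ironridge, Ashgrove, Juniper, Cedarfen
Last habitat: Dunmere with 121 animals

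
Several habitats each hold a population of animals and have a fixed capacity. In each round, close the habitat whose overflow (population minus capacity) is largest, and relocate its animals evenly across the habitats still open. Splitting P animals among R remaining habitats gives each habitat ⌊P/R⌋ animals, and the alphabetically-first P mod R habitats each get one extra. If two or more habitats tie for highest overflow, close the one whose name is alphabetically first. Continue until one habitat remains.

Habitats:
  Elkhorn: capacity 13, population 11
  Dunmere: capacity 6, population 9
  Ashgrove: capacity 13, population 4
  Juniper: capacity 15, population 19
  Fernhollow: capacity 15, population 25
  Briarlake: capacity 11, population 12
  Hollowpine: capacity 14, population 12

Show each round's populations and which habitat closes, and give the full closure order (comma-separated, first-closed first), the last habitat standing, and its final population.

Closure order: Fernhollow, Juniper, Dunmere, Briarlake, Elkhorn, Hollowpine
Last habitat: Ashgrove with 92 animals

Round 1: Ashgrove=4 Briarlake=12 Dunmere=9 Elkhorn=11 Fernhollow=25 Hollowpine=12 Juniper=19 → close Fernhollow (overflow 10)
  25÷6 = 4 each, +1 to first 1
Round 2: Ashgrove=9 Briarlake=16 Dunmere=13 Elkhorn=15 Hollowpine=16 Juniper=23 → close Juniper (overflow 8)
  23÷5 = 4 each, +1 to first 3
Round 3: Ashgrove=14 Briarlake=21 Dunmere=18 Elkhorn=19 Hollowpine=20 → close Dunmere (overflow 12)
  18÷4 = 4 each, +1 to first 2
Round 4: Ashgrove=19 Briarlake=26 Elkhorn=23 Hollowpine=24 → close Briarlake (overflow 15)
  26÷3 = 8 each, +1 to first 2
Round 5: Ashgrove=28 Elkhorn=32 Hollowpine=32 → close Elkhorn (overflow 19)
  32÷2 = 16 each, +1 to first 0
Round 6: Ashgrove=44 Hollowpine=48 → close Hollowpine (overflow 34)
  48÷1 = 48 each, +1 to first 0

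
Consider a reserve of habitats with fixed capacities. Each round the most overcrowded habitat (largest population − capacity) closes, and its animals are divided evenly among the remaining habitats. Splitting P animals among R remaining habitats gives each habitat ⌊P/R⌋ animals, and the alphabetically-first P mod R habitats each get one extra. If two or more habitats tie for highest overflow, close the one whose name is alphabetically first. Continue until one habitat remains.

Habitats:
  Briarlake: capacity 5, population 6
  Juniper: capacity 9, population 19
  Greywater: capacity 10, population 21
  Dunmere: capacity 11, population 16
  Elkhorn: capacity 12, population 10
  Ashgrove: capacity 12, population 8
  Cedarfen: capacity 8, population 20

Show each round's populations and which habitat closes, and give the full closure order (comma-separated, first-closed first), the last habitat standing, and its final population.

Closure order: Cedarfen, Greywater, Juniper, Dunmere, Briarlake, Ashgrove
Last habitat: Elkhorn with 100 animals

Round 1: Ashgrove=8 Briarlake=6 Cedarfen=20 Dunmere=16 Elkhorn=10 Greywater=21 Juniper=19 → close Cedarfen (overflow 12)
  20÷6 = 3 each, +1 to first 2
Round 2: Ashgrove=12 Briarlake=10 Dunmere=19 Elkhorn=13 Greywater=24 Juniper=22 → close Greywater (overflow 14)
  24÷5 = 4 each, +1 to first 4
Round 3: Ashgrove=17 Briarlake=15 Dunmere=24 Elkhorn=18 Juniper=26 → close Juniper (overflow 17)
  26÷4 = 6 each, +1 to first 2
Round 4: Ashgrove=24 Briarlake=22 Dunmere=30 Elkhorn=24 → close Dunmere (overflow 19)
  30÷3 = 10 each, +1 to first 0
Round 5: Ashgrove=34 Briarlake=32 Elkhorn=34 → close Briarlake (overflow 27)
  32÷2 = 16 each, +1 to first 0
Round 6: Ashgrove=50 Elkhorn=50 → close Ashgrove (overflow 38)
  50÷1 = 50 each, +1 to first 0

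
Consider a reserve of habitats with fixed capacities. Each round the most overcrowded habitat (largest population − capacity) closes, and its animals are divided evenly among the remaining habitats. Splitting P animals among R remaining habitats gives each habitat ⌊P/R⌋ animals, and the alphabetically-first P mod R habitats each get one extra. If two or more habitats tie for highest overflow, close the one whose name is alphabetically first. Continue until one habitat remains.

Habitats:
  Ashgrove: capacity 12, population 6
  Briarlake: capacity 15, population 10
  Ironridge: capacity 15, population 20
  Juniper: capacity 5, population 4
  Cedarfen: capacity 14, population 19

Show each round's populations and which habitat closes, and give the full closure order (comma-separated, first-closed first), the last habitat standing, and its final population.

Closure order: Cedarfen, Ironridge, Juniper, Ashgrove
Last habitat: Briarlake with 59 animals

Round 1: Ashgrove=6 Briarlake=10 Cedarfen=19 Ironridge=20 Juniper=4 → close Cedarfen (overflow 5)
  19÷4 = 4 each, +1 to first 3
Round 2: Ashgrove=11 Briarlake=15 Ironridge=25 Juniper=8 → close Ironridge (overflow 10)
  25÷3 = 8 each, +1 to first 1
Round 3: Ashgrove=20 Briarlake=23 Juniper=16 → close Juniper (overflow 11)
  16÷2 = 8 each, +1 to first 0
Round 4: Ashgrove=28 Briarlake=31 → close Ashgrove (overflow 16)
  28÷1 = 28 each, +1 to first 0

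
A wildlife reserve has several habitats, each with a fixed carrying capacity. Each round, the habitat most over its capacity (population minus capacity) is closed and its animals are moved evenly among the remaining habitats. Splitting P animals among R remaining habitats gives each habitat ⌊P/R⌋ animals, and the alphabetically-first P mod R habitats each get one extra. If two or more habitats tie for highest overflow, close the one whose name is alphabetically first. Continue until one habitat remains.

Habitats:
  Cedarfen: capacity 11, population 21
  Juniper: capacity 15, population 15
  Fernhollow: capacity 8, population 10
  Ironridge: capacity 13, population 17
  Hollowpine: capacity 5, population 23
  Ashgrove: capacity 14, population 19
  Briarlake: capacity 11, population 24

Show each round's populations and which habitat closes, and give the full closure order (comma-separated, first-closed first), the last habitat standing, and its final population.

Round 1: Ashgrove=19 Briarlake=24 Cedarfen=21 Fernhollow=10 Hollowpine=23 Ironridge=17 Juniper=15 → close Hollowpine (overflow 18)
  23÷6 = 3 each, +1 to first 5
Round 2: Ashgrove=23 Briarlake=28 Cedarfen=25 Fernhollow=14 Ironridge=21 Juniper=18 → close Briarlake (overflow 17)
  28÷5 = 5 each, +1 to first 3
Round 3: Ashgrove=29 Cedarfen=31 Fernhollow=20 Ironridge=26 Juniper=23 → close Cedarfen (overflow 20)
  31÷4 = 7 each, +1 to first 3
Round 4: Ashgrove=37 Fernhollow=28 Ironridge=34 Juniper=30 → close Ashgrove (overflow 23)
  37÷3 = 12 each, +1 to first 1
Round 5: Fernhollow=41 Ironridge=46 Juniper=42 → close Fernhollow (overflow 33)
  41÷2 = 20 each, +1 to first 1
Round 6: Ironridge=67 Juniper=62 → close Ironridge (overflow 54)
  67÷1 = 67 each, +1 to first 0

Closure order: Hollowpine, Briarlake, Cedarfen, Ashgrove, Fernhollow, Ironridge
Last habitat: Juniper with 129 animals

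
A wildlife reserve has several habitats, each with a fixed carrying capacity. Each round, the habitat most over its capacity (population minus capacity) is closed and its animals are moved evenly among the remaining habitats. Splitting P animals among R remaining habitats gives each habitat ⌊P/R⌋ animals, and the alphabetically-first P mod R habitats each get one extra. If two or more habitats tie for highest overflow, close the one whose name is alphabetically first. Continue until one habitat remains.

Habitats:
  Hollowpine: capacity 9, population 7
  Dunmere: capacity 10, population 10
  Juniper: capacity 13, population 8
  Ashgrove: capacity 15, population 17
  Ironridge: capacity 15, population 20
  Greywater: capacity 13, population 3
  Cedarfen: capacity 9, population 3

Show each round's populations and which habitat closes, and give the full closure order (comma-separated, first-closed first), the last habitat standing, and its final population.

Round 1: Ashgrove=17 Cedarfen=3 Dunmere=10 Greywater=3 Hollowpine=7 Ironridge=20 Juniper=8 → close Ironridge (overflow 5)
  20÷6 = 3 each, +1 to first 2
Round 2: Ashgrove=21 Cedarfen=7 Dunmere=13 Greywater=6 Hollowpine=10 Juniper=11 → close Ashgrove (overflow 6)
  21÷5 = 4 each, +1 to first 1
Round 3: Cedarfen=12 Dunmere=17 Greywater=10 Hollowpine=14 Juniper=15 → close Dunmere (overflow 7)
  17÷4 = 4 each, +1 to first 1
Round 4: Cedarfen=17 Greywater=14 Hollowpine=18 Juniper=19 → close Hollowpine (overflow 9)
  18÷3 = 6 each, +1 to first 0
Round 5: Cedarfen=23 Greywater=20 Juniper=25 → close Cedarfen (overflow 14)
  23÷2 = 11 each, +1 to first 1
Round 6: Greywater=32 Juniper=36 → close Juniper (overflow 23)
  36÷1 = 36 each, +1 to first 0

Closure order: Ironridge, Ashgrove, Dunmere, Hollowpine, Cedarfen, Juniper
Last habitat: Greywater with 68 animals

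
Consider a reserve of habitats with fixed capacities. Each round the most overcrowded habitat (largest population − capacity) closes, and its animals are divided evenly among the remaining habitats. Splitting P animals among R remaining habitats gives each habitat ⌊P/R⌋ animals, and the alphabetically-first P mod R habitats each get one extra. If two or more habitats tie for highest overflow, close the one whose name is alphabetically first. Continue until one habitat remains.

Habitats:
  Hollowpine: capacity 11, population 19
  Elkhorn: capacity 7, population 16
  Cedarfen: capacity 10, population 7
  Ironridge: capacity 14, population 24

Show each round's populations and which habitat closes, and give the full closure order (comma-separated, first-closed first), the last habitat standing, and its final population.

Closure order: Ironridge, Elkhorn, Hollowpine
Last habitat: Cedarfen with 66 animals

Round 1: Cedarfen=7 Elkhorn=16 Hollowpine=19 Ironridge=24 → close Ironridge (overflow 10)
  24÷3 = 8 each, +1 to first 0
Round 2: Cedarfen=15 Elkhorn=24 Hollowpine=27 → close Elkhorn (overflow 17)
  24÷2 = 12 each, +1 to first 0
Round 3: Cedarfen=27 Hollowpine=39 → close Hollowpine (overflow 28)
  39÷1 = 39 each, +1 to first 0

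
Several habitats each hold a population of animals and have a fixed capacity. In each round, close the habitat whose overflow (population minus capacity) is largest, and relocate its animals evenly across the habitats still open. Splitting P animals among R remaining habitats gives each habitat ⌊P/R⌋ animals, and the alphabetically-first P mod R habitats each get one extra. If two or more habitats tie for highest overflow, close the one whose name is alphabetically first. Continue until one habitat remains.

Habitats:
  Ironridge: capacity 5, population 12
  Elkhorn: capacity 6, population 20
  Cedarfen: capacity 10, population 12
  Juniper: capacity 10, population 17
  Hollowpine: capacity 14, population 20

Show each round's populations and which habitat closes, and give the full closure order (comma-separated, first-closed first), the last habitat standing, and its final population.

Closure order: Elkhorn, Ironridge, Hollowpine, Juniper
Last habitat: Cedarfen with 81 animals

Round 1: Cedarfen=12 Elkhorn=20 Hollowpine=20 Ironridge=12 Juniper=17 → close Elkhorn (overflow 14)
  20÷4 = 5 each, +1 to first 0
Round 2: Cedarfen=17 Hollowpine=25 Ironridge=17 Juniper=22 → close Ironridge (overflow 12)
  17÷3 = 5 each, +1 to first 2
Round 3: Cedarfen=23 Hollowpine=31 Juniper=27 → close Hollowpine (overflow 17)
  31÷2 = 15 each, +1 to first 1
Round 4: Cedarfen=39 Juniper=42 → close Juniper (overflow 32)
  42÷1 = 42 each, +1 to first 0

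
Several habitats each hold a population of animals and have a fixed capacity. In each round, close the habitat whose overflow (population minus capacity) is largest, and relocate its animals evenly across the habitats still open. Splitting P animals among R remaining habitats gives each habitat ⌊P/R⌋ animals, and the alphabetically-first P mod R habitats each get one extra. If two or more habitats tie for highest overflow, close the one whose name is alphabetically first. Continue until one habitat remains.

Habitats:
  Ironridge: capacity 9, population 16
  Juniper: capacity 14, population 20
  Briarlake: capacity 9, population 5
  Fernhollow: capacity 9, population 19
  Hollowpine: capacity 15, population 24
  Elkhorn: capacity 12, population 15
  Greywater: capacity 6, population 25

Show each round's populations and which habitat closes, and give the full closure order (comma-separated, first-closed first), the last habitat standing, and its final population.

Round 1: Briarlake=5 Elkhorn=15 Fernhollow=19 Greywater=25 Hollowpine=24 Ironridge=16 Juniper=20 → close Greywater (overflow 19)
  25÷6 = 4 each, +1 to first 1
Round 2: Briarlake=10 Elkhorn=19 Fernhollow=23 Hollowpine=28 Ironridge=20 Juniper=24 → close Fernhollow (overflow 14)
  23÷5 = 4 each, +1 to first 3
Round 3: Briarlake=15 Elkhorn=24 Hollowpine=33 Ironridge=24 Juniper=28 → close Hollowpine (overflow 18)
  33÷4 = 8 each, +1 to first 1
Round 4: Briarlake=24 Elkhorn=32 Ironridge=32 Juniper=36 → close Ironridge (overflow 23)
  32÷3 = 10 each, +1 to first 2
Round 5: Briarlake=35 Elkhorn=43 Juniper=46 → close Juniper (overflow 32)
  46÷2 = 23 each, +1 to first 0
Round 6: Briarlake=58 Elkhorn=66 → close Elkhorn (overflow 54)
  66÷1 = 66 each, +1 to first 0

Closure order: Greywater, Fernhollow, Hollowpine, Ironridge, Juniper, Elkhorn
Last habitat: Briarlake with 124 animals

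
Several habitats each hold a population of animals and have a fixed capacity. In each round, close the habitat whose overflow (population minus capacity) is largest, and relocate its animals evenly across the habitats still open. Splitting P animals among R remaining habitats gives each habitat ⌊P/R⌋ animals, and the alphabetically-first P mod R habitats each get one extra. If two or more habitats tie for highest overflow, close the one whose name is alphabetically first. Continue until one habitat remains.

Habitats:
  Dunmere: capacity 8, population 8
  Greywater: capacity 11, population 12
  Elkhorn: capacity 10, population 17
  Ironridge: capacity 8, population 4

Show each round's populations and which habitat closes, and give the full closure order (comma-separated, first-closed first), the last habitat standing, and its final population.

Closure order: Elkhorn, Greywater, Dunmere
Last habitat: Ironridge with 41 animals

Round 1: Dunmere=8 Elkhorn=17 Greywater=12 Ironridge=4 → close Elkhorn (overflow 7)
  17÷3 = 5 each, +1 to first 2
Round 2: Dunmere=14 Greywater=18 Ironridge=9 → close Greywater (overflow 7)
  18÷2 = 9 each, +1 to first 0
Round 3: Dunmere=23 Ironridge=18 → close Dunmere (overflow 15)
  23÷1 = 23 each, +1 to first 0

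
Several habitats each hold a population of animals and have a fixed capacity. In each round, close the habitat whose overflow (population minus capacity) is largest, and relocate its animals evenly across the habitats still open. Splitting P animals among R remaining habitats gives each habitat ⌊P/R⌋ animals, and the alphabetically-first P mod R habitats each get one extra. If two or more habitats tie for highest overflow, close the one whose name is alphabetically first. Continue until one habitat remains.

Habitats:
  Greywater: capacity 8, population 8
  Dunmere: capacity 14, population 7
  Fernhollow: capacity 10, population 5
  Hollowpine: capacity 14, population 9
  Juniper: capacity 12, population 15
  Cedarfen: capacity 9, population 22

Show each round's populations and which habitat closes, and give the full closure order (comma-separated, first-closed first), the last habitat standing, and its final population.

Closure order: Cedarfen, Juniper, Greywater, Fernhollow, Dunmere
Last habitat: Hollowpine with 66 animals

Round 1: Cedarfen=22 Dunmere=7 Fernhollow=5 Greywater=8 Hollowpine=9 Juniper=15 → close Cedarfen (overflow 13)
  22÷5 = 4 each, +1 to first 2
Round 2: Dunmere=12 Fernhollow=10 Greywater=12 Hollowpine=13 Juniper=19 → close Juniper (overflow 7)
  19÷4 = 4 each, +1 to first 3
Round 3: Dunmere=17 Fernhollow=15 Greywater=17 Hollowpine=17 → close Greywater (overflow 9)
  17÷3 = 5 each, +1 to first 2
Round 4: Dunmere=23 Fernhollow=21 Hollowpine=22 → close Fernhollow (overflow 11)
  21÷2 = 10 each, +1 to first 1
Round 5: Dunmere=34 Hollowpine=32 → close Dunmere (overflow 20)
  34÷1 = 34 each, +1 to first 0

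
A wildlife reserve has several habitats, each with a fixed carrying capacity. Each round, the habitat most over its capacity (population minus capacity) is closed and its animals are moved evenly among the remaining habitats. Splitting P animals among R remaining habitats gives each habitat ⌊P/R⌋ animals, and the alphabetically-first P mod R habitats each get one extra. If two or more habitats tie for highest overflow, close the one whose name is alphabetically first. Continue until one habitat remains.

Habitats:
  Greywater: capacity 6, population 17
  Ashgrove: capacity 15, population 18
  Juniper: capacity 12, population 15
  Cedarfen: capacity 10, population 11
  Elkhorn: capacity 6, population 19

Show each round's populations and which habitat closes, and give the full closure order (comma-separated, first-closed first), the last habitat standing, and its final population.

Closure order: Elkhorn, Greywater, Ashgrove, Cedarfen
Last habitat: Juniper with 80 animals

Round 1: Ashgrove=18 Cedarfen=11 Elkhorn=19 Greywater=17 Juniper=15 → close Elkhorn (overflow 13)
  19÷4 = 4 each, +1 to first 3
Round 2: Ashgrove=23 Cedarfen=16 Greywater=22 Juniper=19 → close Greywater (overflow 16)
  22÷3 = 7 each, +1 to first 1
Round 3: Ashgrove=31 Cedarfen=23 Juniper=26 → close Ashgrove (overflow 16)
  31÷2 = 15 each, +1 to first 1
Round 4: Cedarfen=39 Juniper=41 → close Cedarfen (overflow 29)
  39÷1 = 39 each, +1 to first 0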